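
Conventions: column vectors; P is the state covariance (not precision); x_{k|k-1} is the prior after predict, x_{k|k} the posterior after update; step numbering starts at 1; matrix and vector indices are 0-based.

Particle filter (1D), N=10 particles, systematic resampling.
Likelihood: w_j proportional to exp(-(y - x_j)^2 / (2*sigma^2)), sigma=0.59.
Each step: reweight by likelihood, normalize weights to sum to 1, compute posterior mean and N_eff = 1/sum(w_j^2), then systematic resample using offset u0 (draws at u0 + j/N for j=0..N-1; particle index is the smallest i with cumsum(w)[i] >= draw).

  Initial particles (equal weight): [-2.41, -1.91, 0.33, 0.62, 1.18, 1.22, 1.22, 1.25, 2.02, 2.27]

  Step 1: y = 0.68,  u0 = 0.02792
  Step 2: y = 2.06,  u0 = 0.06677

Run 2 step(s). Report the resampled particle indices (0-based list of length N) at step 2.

step 1: w=[0.0000, 0.0000, 0.1832, 0.2174, 0.1526, 0.1437, 0.1437, 0.1370, 0.0166, 0.0058]  mean=0.9438  Neff=6.0793  idx=[2, 2, 3, 3, 4, 4, 5, 6, 6, 7]
step 2: w=[0.0060, 0.0060, 0.0225, 0.0225, 0.1452, 0.1452, 0.1602, 0.1602, 0.1602, 0.1720]  mean=1.1759  Neff=6.6731  idx=[4, 4, 5, 6, 6, 7, 7, 8, 9, 9]

resampled_idx = [4, 4, 5, 6, 6, 7, 7, 8, 9, 9]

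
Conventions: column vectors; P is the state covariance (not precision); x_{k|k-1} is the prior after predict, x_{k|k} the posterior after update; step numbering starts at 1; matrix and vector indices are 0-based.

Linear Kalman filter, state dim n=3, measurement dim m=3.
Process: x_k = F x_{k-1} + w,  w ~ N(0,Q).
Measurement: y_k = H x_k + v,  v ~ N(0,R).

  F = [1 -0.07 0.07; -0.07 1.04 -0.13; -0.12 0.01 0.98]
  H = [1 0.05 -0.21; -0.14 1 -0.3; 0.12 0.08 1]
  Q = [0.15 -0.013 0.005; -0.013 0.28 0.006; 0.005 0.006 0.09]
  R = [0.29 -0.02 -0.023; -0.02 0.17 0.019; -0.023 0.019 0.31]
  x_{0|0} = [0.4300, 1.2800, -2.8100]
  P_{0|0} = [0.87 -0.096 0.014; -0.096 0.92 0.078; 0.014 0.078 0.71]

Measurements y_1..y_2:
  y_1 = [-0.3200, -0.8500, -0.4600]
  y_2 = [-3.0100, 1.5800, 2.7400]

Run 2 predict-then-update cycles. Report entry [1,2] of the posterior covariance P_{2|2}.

step 1: x^-=[0.1437, 1.6664, -2.7926]  P^-=[1.0426 -0.2431 -0.0448; -0.2431 1.2845 0.0231; -0.0448 0.0231 0.7830]  S=[1.3644 -0.2869 -0.1210; -0.2869 1.5958 -0.1266; -0.1210 -0.1266 1.1045]  K=[0.7546 -0.0896 0.1275; 0.0606 0.8480 0.1914; -0.1119 -0.0947 0.6826]  nu=[-1.1335, -3.3341, 2.1820]  x^+=[-0.1347, -0.8118, -0.8605]  P^+=[0.2165 0.0007 -0.0056; 0.0007 0.1649 0.0608; -0.0056 0.0608 0.2082]
step 2: x^-=[-0.1381, -0.7230, -0.8353]  P^-=[0.3668 -0.0356 -0.0163; -0.0356 0.4463 0.0451; -0.0163 0.0451 0.2956]  S=[0.6734 -0.0715 -0.0568; -0.0715 0.6316 0.0029; -0.0568 0.0029 0.6163]  K=[0.5477 -0.0683 0.0910; 0.0510 0.6983 0.1256; -0.0812 -0.0767 0.4751]  nu=[-3.0112, 2.0330, 3.6497]  x^+=[-1.5938, 1.0016, 0.9873]  P^+=[0.1572 -0.0002 -0.0045; -0.0002 0.1322 0.0405; -0.0045 0.0405 0.1450]

P_post[1,2] = 0.0405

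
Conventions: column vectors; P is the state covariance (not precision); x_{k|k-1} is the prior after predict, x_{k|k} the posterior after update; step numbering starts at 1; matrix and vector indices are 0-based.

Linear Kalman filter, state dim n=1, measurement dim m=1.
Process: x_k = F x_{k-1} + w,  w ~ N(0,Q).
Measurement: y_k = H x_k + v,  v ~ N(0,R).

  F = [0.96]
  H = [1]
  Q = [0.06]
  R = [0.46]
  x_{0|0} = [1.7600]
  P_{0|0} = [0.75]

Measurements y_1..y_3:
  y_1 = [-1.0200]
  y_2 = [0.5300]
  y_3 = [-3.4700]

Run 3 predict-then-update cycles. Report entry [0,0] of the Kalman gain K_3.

step 1: x^-=[1.6896]  P^-=[0.7512]  S=[1.2112]  K=[0.6202]  nu=[-2.7096]  x^+=[0.0091]  P^+=[0.2853]
step 2: x^-=[0.0087]  P^-=[0.3229]  S=[0.7829]  K=[0.4125]  nu=[0.5213]  x^+=[0.2237]  P^+=[0.1897]
step 3: x^-=[0.2148]  P^-=[0.2349]  S=[0.6949]  K=[0.3380]  nu=[-3.6848]  x^+=[-1.0307]  P^+=[0.1555]

K[0,0] = 0.3380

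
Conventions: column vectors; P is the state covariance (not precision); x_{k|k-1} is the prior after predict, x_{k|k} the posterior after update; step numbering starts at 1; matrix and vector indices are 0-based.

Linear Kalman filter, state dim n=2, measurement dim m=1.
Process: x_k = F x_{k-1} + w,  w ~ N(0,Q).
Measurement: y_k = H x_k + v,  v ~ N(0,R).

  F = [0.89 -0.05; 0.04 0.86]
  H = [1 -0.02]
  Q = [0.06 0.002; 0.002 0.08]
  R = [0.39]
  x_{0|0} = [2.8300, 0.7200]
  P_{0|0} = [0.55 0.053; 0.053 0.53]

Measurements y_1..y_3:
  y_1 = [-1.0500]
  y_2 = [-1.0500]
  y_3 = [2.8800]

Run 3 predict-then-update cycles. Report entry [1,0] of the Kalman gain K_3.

step 1: x^-=[2.4827, 0.7324]  P^-=[0.4923 0.0393; 0.0393 0.4765]  S=[0.8809]  K=[0.5579; 0.0337]  nu=[-3.5181]  x^+=[0.5198, 0.6137]  P^+=[0.2180 0.0227; 0.0227 0.4755]
step 2: x^-=[0.4320, 0.5486]  P^-=[0.2319 0.0066; 0.0066 0.4336]  S=[0.6218]  K=[0.3727; -0.0033]  nu=[-1.4710]  x^+=[-0.1163, 0.5534]  P^+=[0.1455 0.0074; 0.0074 0.4336]
step 3: x^-=[-0.1312, 0.4713]  P^-=[0.1757 -0.0058; -0.0058 0.4014]  S=[0.5661]  K=[0.3106; -0.0245]  nu=[3.0206]  x^+=[0.8069, 0.3974]  P^+=[0.1211 -0.0015; -0.0015 0.4011]

K[1,0] = -0.0245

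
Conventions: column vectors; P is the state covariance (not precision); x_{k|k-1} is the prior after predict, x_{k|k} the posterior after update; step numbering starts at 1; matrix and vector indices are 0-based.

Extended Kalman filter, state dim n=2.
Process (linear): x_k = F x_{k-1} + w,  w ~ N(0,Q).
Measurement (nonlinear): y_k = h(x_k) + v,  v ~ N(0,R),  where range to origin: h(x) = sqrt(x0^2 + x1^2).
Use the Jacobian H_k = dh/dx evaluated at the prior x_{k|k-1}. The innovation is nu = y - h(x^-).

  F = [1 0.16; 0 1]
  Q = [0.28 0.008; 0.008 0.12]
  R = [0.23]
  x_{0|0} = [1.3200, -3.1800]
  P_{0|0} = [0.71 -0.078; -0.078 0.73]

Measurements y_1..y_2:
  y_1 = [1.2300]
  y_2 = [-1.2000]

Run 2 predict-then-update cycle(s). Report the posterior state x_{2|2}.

x_post = [0.7164, 0.0744]

step 1: x^-=[0.8112, -3.1800]  P^-=[0.9837 0.0468; 0.0468 0.8500]  H_jac=[0.2472 -0.9690]  S=[1.0658]  K=[0.1856; -0.7620]  nu=[-2.0518]  x^+=[0.4304, -1.6166]  P^+=[0.9470 0.1975; 0.1975 0.2312]
step 2: x^-=[0.1717, -1.6166]  P^-=[1.2961 0.2425; 0.2425 0.3512]  H_jac=[0.1056 -0.9944]  S=[0.5408]  K=[-0.1928; -0.5984]  nu=[-2.8257]  x^+=[0.7164, 0.0744]  P^+=[1.2760 0.1801; 0.1801 0.1576]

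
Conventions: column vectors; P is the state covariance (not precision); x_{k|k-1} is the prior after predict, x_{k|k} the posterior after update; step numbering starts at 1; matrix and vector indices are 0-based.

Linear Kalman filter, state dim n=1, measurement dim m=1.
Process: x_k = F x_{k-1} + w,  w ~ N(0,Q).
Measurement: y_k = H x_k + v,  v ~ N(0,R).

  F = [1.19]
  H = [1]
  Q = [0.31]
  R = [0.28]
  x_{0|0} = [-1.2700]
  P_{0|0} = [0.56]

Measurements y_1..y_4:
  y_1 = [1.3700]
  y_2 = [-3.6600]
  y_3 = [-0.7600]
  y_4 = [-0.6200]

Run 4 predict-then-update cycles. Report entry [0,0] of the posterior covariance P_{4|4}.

P_post[0,0] = 0.1886

step 1: x^-=[-1.5113]  P^-=[1.1030]  S=[1.3830]  K=[0.7975]  nu=[2.8813]  x^+=[0.7867]  P^+=[0.2233]
step 2: x^-=[0.9361]  P^-=[0.6262]  S=[0.9062]  K=[0.6910]  nu=[-4.5961]  x^+=[-2.2399]  P^+=[0.1935]
step 3: x^-=[-2.6655]  P^-=[0.5840]  S=[0.8640]  K=[0.6759]  nu=[1.9055]  x^+=[-1.3775]  P^+=[0.1893]
step 4: x^-=[-1.6393]  P^-=[0.5780]  S=[0.8580]  K=[0.6737]  nu=[1.0193]  x^+=[-0.9526]  P^+=[0.1886]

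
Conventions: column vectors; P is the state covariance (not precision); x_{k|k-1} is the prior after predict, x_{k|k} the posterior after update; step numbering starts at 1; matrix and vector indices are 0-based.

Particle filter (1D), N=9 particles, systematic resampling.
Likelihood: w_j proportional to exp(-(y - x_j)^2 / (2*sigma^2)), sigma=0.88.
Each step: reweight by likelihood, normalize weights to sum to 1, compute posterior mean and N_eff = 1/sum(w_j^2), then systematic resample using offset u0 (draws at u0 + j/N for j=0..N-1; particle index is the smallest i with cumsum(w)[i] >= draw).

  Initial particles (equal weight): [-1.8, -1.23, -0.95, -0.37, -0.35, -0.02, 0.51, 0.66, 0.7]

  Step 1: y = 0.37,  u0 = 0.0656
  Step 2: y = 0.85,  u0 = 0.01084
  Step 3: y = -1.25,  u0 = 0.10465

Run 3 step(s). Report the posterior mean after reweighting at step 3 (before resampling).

step 1: w=[0.0083, 0.0333, 0.0564, 0.1220, 0.1243, 0.1575, 0.1716, 0.1646, 0.1620]  mean=0.1082  Neff=7.0284  idx=[2, 3, 4, 5, 6, 6, 7, 8, 8]
step 2: w=[0.0195, 0.0605, 0.0625, 0.0971, 0.1469, 0.1469, 0.1546, 0.1560, 0.1560]  mean=0.4055  Neff=7.5132  idx=[0, 2, 3, 4, 5, 6, 6, 7, 8]
step 3: w=[0.3708, 0.2329, 0.1479, 0.0532, 0.0532, 0.0373, 0.0373, 0.0337, 0.0337]  mean=-0.2860  Neff=4.4580  idx=[0, 0, 0, 1, 1, 2, 3, 5, 8]

post_mean = -0.2860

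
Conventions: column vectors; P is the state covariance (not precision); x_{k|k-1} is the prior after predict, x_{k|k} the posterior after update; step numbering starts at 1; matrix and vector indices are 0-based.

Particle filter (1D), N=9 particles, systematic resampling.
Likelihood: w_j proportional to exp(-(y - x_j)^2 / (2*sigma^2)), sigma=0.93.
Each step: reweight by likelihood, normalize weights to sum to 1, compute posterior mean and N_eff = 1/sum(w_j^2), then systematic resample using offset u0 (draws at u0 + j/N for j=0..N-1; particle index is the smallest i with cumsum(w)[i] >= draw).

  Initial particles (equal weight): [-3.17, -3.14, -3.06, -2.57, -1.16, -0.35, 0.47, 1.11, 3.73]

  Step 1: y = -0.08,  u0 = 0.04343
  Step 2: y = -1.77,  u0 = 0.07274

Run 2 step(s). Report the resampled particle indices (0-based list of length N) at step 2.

resampled_idx = [0, 0, 0, 1, 1, 2, 3, 4, 6]

step 1: w=[0.0014, 0.0016, 0.0021, 0.0099, 0.1825, 0.3435, 0.3008, 0.1580, 0.0001]  mean=-0.0565  Neff=3.7473  idx=[4, 4, 5, 5, 5, 6, 6, 6, 7]
step 2: w=[0.2964, 0.2964, 0.1145, 0.1145, 0.1145, 0.0202, 0.0202, 0.0202, 0.0030]  mean=-0.7759  Neff=4.6244  idx=[0, 0, 0, 1, 1, 2, 3, 4, 6]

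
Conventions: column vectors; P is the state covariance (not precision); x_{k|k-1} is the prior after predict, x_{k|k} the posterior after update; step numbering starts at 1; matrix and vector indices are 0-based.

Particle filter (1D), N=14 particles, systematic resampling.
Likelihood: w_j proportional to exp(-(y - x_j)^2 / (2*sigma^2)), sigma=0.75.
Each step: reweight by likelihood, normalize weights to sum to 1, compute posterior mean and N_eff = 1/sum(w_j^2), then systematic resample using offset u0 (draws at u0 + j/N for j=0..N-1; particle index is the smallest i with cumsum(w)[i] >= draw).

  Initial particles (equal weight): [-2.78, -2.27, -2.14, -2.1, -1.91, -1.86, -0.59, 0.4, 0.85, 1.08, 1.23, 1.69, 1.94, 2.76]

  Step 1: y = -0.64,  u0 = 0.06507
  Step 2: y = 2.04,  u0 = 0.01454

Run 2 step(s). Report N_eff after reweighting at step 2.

N_eff = 2.6242

step 1: w=[0.0067, 0.0370, 0.0531, 0.0590, 0.0936, 0.1045, 0.3915, 0.1500, 0.0545, 0.0283, 0.0175, 0.0031, 0.0011, 0.0000]  mean=-0.7783  Neff=4.8242  idx=[2, 3, 4, 5, 5, 6, 6, 6, 6, 6, 7, 7, 8, 10]
step 2: w=[0.0000, 0.0000, 0.0000, 0.0000, 0.0000, 0.0021, 0.0021, 0.0021, 0.0021, 0.0021, 0.0884, 0.0884, 0.2742, 0.5388]  mean=0.9603  Neff=2.6242  idx=[10, 10, 11, 12, 12, 12, 12, 13, 13, 13, 13, 13, 13, 13]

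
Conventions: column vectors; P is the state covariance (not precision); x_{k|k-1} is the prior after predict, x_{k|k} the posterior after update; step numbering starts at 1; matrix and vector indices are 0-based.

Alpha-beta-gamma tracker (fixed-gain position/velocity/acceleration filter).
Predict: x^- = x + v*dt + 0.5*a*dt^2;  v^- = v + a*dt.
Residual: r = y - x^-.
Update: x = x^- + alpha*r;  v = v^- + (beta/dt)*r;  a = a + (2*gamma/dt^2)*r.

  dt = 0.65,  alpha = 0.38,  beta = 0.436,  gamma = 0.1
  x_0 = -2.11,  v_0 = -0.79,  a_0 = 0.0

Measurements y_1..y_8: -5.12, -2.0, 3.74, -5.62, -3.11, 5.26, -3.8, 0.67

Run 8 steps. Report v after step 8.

v_post = -1.7369

step 1: x_pred=-2.6235  r=-2.4965  x^+=-3.5722  v^+=-2.4646  a^+=-1.1818
step 2: x_pred=-5.4238  r=3.4238  x^+=-4.1228  v^+=-0.9362  a^+=0.4390
step 3: x_pred=-4.6385  r=8.3785  x^+=-1.4547  v^+=4.9692  a^+=4.4051
step 4: x_pred=2.7059  r=-8.3259  x^+=-0.4579  v^+=2.2478  a^+=0.4639
step 5: x_pred=1.1011  r=-4.2111  x^+=-0.4991  v^+=-0.2754  a^+=-1.5296
step 6: x_pred=-1.0012  r=6.2612  x^+=1.3780  v^+=2.9302  a^+=1.4343
step 7: x_pred=3.5857  r=-7.3857  x^+=0.7791  v^+=-1.0915  a^+=-2.0619
step 8: x_pred=-0.3659  r=1.0359  x^+=0.0277  v^+=-1.7369  a^+=-1.5715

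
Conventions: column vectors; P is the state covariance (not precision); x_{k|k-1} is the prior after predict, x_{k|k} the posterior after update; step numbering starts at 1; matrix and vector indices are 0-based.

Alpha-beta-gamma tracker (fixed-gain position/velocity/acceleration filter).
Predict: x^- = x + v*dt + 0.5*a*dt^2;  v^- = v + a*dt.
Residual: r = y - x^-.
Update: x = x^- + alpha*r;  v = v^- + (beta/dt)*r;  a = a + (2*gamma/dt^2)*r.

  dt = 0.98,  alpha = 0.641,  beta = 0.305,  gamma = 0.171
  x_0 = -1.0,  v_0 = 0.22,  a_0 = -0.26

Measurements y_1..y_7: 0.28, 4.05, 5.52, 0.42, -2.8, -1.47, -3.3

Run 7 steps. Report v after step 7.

v_post = -6.8567

step 1: x_pred=-0.9093  r=1.1893  x^+=-0.1469  v^+=0.3353  a^+=0.1635
step 2: x_pred=0.2602  r=3.7898  x^+=2.6895  v^+=1.6750  a^+=1.5131
step 3: x_pred=5.0576  r=0.4624  x^+=5.3540  v^+=3.3017  a^+=1.6777
step 4: x_pred=9.3953  r=-8.9753  x^+=3.6421  v^+=2.1526  a^+=-1.5184
step 5: x_pred=5.0225  r=-7.8225  x^+=0.0083  v^+=-1.7700  a^+=-4.3040
step 6: x_pred=-3.7931  r=2.3231  x^+=-2.3040  v^+=-5.2650  a^+=-3.4768
step 7: x_pred=-9.1332  r=5.8332  x^+=-5.3941  v^+=-6.8567  a^+=-1.3995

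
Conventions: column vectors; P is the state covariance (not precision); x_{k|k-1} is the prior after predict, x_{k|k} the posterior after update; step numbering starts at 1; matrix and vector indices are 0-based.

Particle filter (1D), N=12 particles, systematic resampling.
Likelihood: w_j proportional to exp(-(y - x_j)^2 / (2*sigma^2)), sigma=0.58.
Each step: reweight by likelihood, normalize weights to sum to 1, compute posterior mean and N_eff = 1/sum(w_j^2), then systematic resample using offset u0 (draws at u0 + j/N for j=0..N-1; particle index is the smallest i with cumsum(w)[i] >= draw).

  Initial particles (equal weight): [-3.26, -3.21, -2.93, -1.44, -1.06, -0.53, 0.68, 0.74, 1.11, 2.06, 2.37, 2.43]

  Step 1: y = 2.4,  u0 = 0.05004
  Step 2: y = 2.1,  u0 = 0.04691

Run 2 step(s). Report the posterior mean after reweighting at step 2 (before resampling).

step 1: w=[0.0000, 0.0000, 0.0000, 0.0000, 0.0000, 0.0000, 0.0042, 0.0056, 0.0285, 0.2852, 0.3382, 0.3382]  mean=2.2497  Neff=3.2155  idx=[9, 9, 9, 9, 10, 10, 10, 10, 11, 11, 11, 11]
step 2: w=[0.0908, 0.0908, 0.0908, 0.0908, 0.0817, 0.0817, 0.0817, 0.0817, 0.0775, 0.0775, 0.0775, 0.0775]  mean=2.2759  Neff=11.9463  idx=[0, 1, 2, 3, 4, 5, 6, 7, 8, 9, 10, 11]

post_mean = 2.2759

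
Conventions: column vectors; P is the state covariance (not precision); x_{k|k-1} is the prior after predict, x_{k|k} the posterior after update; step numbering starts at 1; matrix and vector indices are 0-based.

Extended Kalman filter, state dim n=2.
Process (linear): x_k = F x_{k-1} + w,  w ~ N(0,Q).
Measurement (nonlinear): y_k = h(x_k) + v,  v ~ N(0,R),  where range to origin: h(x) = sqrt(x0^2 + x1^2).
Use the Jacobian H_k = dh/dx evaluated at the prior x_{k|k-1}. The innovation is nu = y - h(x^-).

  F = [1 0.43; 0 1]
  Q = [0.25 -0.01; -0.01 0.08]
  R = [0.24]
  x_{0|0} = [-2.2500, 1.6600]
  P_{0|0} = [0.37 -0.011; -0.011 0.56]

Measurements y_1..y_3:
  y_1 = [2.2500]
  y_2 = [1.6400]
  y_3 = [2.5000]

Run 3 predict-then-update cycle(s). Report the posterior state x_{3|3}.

x_post = [0.7233, 2.2125]

step 1: x^-=[-1.5362, 1.6600]  P^-=[0.7141 0.2198; 0.2198 0.6400]  H_jac=[-0.6792 0.7339]  S=[0.6950]  K=[-0.4657; 0.4610]  nu=[-0.0117]  x^+=[-1.5307, 1.6546]  P^+=[0.5633 0.3690; 0.3690 0.4923]
step 2: x^-=[-0.8193, 1.6546]  P^-=[1.2217 0.5707; 0.5707 0.5723]  H_jac=[-0.4437 0.8962]  S=[0.4863]  K=[-0.0631; 0.5339]  nu=[-0.2063]  x^+=[-0.8062, 1.5444]  P^+=[1.2198 0.5871; 0.5871 0.4337]
step 3: x^-=[-0.1421, 1.5444]  P^-=[2.0549 0.7636; 0.7636 0.5137]  H_jac=[-0.0916 0.9958]  S=[0.6273]  K=[0.9120; 0.7039]  nu=[0.9490]  x^+=[0.7233, 2.2125]  P^+=[1.5332 0.3609; 0.3609 0.2029]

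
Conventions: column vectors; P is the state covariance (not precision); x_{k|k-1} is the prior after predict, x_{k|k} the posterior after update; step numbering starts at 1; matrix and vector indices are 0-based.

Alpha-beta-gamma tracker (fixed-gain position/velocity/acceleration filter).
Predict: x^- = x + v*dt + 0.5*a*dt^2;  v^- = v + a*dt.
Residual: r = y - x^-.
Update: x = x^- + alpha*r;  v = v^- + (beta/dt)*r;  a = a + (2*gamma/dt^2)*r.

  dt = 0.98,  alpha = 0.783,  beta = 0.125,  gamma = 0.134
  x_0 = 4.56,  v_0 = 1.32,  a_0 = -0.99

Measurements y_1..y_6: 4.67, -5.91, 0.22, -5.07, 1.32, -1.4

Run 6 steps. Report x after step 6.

step 1: x_pred=5.3782  r=-0.7082  x^+=4.8237  v^+=0.2595  a^+=-1.1876
step 2: x_pred=4.5077  r=-10.4177  x^+=-3.6494  v^+=-2.2332  a^+=-4.0947
step 3: x_pred=-7.8042  r=8.0242  x^+=-1.5212  v^+=-5.2225  a^+=-1.8555
step 4: x_pred=-7.5303  r=2.4603  x^+=-5.6039  v^+=-6.7271  a^+=-1.1690
step 5: x_pred=-12.7578  r=14.0778  x^+=-1.7349  v^+=-6.0771  a^+=2.7594
step 6: x_pred=-6.3653  r=4.9653  x^+=-2.4775  v^+=-2.7395  a^+=4.1450

x_post = -2.4775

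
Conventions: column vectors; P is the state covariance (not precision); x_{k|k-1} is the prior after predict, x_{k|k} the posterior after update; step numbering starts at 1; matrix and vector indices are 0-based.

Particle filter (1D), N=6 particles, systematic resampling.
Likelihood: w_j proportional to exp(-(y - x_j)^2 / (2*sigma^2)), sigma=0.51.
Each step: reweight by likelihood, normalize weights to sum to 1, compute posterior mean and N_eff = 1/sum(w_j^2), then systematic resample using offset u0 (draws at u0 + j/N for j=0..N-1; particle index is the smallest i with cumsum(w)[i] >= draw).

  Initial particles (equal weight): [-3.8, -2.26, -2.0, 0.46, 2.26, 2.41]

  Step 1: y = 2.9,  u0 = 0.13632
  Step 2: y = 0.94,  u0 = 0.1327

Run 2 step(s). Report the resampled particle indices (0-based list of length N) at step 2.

step 1: w=[0.0000, 0.0000, 0.0000, 0.0000, 0.4192, 0.5807]  mean=2.3471  Neff=1.9492  idx=[4, 4, 5, 5, 5, 5]
step 2: w=[0.2639, 0.2639, 0.1180, 0.1180, 0.1180, 0.1180]  mean=2.3308  Neff=5.1274  idx=[0, 1, 1, 2, 4, 5]

resampled_idx = [0, 1, 1, 2, 4, 5]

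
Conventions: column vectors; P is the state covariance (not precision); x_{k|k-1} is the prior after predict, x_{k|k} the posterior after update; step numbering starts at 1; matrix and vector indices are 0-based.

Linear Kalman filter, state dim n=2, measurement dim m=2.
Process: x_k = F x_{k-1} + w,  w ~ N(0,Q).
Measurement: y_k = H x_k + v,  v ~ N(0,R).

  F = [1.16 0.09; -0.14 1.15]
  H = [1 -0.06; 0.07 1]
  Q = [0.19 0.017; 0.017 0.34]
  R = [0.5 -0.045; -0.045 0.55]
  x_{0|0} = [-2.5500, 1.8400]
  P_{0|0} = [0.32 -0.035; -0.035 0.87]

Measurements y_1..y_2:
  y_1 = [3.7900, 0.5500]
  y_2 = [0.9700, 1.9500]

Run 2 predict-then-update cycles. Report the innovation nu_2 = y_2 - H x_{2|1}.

step 1: x^-=[-2.7924, 2.4730]  P^-=[0.6203 0.0088; 0.0088 1.5081]  S=[1.1247 -0.0833; -0.0833 2.0624]  K=[0.5546 0.0477; -0.0185 0.7308]  nu=[6.7308, -1.7275]  x^+=[0.8581, 1.0860]  P^+=[0.2741 -0.0179; -0.0179 0.4040]
step 2: x^-=[1.0932, 1.1288]  P^-=[0.5583 -0.0093; -0.0093 0.8855]  S=[1.0627 -0.0683; -0.0683 1.4369]  K=[0.5289 0.0459; -0.0192 0.6149]  nu=[-0.0555, 0.7447]  x^+=[1.0980, 1.5877]  P^+=[0.2614 -0.0169; -0.0169 0.3402]

innov = [-0.0555, 0.7447]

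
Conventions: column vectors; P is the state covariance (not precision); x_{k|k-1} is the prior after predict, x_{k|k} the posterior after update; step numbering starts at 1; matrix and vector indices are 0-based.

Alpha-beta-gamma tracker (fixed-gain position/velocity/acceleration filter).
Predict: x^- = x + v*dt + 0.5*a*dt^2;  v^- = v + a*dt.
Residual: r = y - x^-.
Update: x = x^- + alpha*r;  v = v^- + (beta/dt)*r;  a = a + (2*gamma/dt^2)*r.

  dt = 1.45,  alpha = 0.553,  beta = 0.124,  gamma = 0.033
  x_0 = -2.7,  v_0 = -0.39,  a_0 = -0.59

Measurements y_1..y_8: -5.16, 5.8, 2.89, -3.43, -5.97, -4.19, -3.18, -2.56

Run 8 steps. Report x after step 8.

x_post = -4.7243

step 1: x_pred=-3.8857  r=-1.2743  x^+=-4.5904  v^+=-1.3545  a^+=-0.6300
step 2: x_pred=-7.2167  r=13.0167  x^+=-0.0185  v^+=-1.1548  a^+=-0.2214
step 3: x_pred=-1.9257  r=4.8157  x^+=0.7374  v^+=-1.0640  a^+=-0.0702
step 4: x_pred=-0.8793  r=-2.5507  x^+=-2.2898  v^+=-1.3840  a^+=-0.1503
step 5: x_pred=-4.4546  r=-1.5154  x^+=-5.2926  v^+=-1.7315  a^+=-0.1979
step 6: x_pred=-8.0113  r=3.8213  x^+=-5.8981  v^+=-1.6916  a^+=-0.0779
step 7: x_pred=-8.4328  r=5.2528  x^+=-5.5280  v^+=-1.3554  a^+=0.0870
step 8: x_pred=-7.4019  r=4.8419  x^+=-4.7243  v^+=-0.8152  a^+=0.2390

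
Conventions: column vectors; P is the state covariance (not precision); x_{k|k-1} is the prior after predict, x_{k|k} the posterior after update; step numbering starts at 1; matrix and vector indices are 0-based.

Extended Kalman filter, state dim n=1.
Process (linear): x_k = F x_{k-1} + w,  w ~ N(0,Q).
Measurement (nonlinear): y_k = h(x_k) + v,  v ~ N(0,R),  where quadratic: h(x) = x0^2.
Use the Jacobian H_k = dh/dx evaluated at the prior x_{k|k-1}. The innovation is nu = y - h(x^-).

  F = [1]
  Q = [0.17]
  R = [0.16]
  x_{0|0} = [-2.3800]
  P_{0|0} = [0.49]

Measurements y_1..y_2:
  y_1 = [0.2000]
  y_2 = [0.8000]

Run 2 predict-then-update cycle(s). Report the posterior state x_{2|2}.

step 1: x^-=[-2.3800]  P^-=[0.6600]  H_jac=[-4.7600]  S=[15.1140]  K=[-0.2079]  nu=[-5.4644]  x^+=[-1.2442]  P^+=[0.0070]
step 2: x^-=[-1.2442]  P^-=[0.1770]  H_jac=[-2.4883]  S=[1.2559]  K=[-0.3507]  nu=[-0.7480]  x^+=[-0.9819]  P^+=[0.0225]

x_post = [-0.9819]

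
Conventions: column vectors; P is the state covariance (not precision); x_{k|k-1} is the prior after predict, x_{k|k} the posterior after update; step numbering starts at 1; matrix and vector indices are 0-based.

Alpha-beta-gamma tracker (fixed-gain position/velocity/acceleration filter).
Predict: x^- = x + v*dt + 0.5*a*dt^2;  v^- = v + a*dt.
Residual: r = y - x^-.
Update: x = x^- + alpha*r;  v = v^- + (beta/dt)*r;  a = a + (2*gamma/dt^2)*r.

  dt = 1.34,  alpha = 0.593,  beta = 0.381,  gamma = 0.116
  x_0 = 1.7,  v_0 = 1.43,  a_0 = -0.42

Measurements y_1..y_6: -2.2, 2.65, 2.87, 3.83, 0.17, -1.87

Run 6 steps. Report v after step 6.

v_post = -1.0116

step 1: x_pred=3.2391  r=-5.4391  x^+=0.0137  v^+=-0.6793  a^+=-1.1228
step 2: x_pred=-1.9045  r=4.5545  x^+=0.7963  v^+=-0.8888  a^+=-0.5343
step 3: x_pred=-0.8744  r=3.7444  x^+=1.3460  v^+=-0.5401  a^+=-0.0505
step 4: x_pred=0.5769  r=3.2531  x^+=2.5060  v^+=0.3171  a^+=0.3698
step 5: x_pred=3.2630  r=-3.0930  x^+=1.4289  v^+=-0.0667  a^+=-0.0298
step 6: x_pred=1.3127  r=-3.1827  x^+=-0.5747  v^+=-1.0116  a^+=-0.4410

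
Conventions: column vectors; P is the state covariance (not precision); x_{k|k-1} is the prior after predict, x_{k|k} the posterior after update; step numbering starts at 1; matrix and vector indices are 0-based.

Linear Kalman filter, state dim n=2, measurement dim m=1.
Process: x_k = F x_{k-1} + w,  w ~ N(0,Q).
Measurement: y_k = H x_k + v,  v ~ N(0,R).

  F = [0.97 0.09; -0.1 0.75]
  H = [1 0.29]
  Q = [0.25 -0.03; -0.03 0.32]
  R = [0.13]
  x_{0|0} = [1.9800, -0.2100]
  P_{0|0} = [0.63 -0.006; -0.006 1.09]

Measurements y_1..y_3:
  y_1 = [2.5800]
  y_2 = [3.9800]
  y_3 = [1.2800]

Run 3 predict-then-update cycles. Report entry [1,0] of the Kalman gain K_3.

K[1,0] = 0.1994

step 1: x^-=[1.9017, -0.3555]  P^-=[0.8505 -0.0218; -0.0218 0.9403]  S=[1.0470]  K=[0.8063; 0.2396]  nu=[0.7814]  x^+=[2.5318, -0.1683]  P^+=[0.1698 -0.2241; -0.2241 0.8802]
step 2: x^-=[2.4407, -0.3794]  P^-=[0.3778 -0.1481; -0.1481 0.8504]  S=[0.4934]  K=[0.6786; 0.1997]  nu=[1.6493]  x^+=[3.5599, -0.0500]  P^+=[0.1506 -0.2150; -0.2150 0.8308]
step 3: x^-=[3.4486, -0.3935]  P^-=[0.3609 -0.1430; -0.1430 0.8211]  S=[0.4770]  K=[0.6696; 0.1994]  nu=[-2.0545]  x^+=[2.0729, -0.8032]  P^+=[0.1470 -0.2067; -0.2067 0.8021]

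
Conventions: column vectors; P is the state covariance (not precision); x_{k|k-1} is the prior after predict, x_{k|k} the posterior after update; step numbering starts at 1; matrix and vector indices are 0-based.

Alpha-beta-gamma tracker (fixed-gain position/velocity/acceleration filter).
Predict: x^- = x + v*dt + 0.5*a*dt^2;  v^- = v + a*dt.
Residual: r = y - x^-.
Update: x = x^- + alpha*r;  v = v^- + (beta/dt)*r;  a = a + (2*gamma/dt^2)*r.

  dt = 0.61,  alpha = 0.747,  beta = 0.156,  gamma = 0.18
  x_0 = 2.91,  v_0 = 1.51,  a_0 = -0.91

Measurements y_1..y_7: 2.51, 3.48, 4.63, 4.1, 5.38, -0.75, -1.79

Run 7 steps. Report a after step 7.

a_post = -5.8465

step 1: x_pred=3.6618  r=-1.1518  x^+=2.8014  v^+=0.6603  a^+=-2.0243
step 2: x_pred=2.8276  r=0.6524  x^+=3.3149  v^+=-0.4077  a^+=-1.3931
step 3: x_pred=2.8071  r=1.8229  x^+=4.1688  v^+=-0.7913  a^+=0.3705
step 4: x_pred=3.7551  r=0.3449  x^+=4.0127  v^+=-0.4771  a^+=0.7042
step 5: x_pred=3.8527  r=1.5273  x^+=4.9936  v^+=0.3431  a^+=2.1818
step 6: x_pred=5.6088  r=-6.3588  x^+=0.8588  v^+=0.0478  a^+=-3.9702
step 7: x_pred=0.1493  r=-1.9393  x^+=-1.2994  v^+=-2.8700  a^+=-5.8465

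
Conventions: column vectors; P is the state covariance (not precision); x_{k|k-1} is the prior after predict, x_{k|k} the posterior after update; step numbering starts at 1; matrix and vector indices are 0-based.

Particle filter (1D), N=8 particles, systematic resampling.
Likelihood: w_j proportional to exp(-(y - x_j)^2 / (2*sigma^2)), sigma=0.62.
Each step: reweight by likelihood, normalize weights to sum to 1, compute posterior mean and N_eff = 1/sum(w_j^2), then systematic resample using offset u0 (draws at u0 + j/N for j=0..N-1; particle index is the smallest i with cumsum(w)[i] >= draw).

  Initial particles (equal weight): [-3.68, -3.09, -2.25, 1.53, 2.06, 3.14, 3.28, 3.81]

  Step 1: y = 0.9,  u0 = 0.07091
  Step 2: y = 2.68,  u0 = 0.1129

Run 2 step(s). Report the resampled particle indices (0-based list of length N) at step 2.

resampled_idx = [1, 3, 4, 6, 6, 7, 7, 7]

step 1: w=[0.0000, 0.0000, 0.0000, 0.7724, 0.2249, 0.0019, 0.0008, 0.0000]  mean=1.6537  Neff=1.5452  idx=[3, 3, 3, 3, 3, 3, 4, 4]
step 2: w=[0.0783, 0.0783, 0.0783, 0.0783, 0.0783, 0.0783, 0.2652, 0.2652]  mean=1.8111  Neff=5.6369  idx=[1, 3, 4, 6, 6, 7, 7, 7]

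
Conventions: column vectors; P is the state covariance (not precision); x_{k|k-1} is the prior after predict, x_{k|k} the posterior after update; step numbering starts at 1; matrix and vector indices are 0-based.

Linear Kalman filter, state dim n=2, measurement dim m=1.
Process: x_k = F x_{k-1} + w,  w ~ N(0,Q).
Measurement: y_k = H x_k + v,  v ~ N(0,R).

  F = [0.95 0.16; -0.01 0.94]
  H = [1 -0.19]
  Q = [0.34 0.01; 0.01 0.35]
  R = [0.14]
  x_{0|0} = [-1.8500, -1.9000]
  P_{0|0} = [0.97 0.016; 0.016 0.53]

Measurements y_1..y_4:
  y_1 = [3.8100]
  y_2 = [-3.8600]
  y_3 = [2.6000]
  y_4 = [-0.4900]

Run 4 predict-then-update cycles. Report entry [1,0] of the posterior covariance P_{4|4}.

P_post[1,0] = 0.3051

step 1: x^-=[-2.0615, -1.7675]  P^-=[1.2339 0.0948; 0.0948 0.8181]  S=[1.3674]  K=[0.8892; -0.0444]  nu=[5.5357]  x^+=[2.8607, -2.0132]  P^+=[0.1527 0.1487; 0.1487 0.8154]
step 2: x^-=[2.3956, -1.9210]  P^-=[0.5439 0.2638; 0.2638 1.0677]  S=[0.6223]  K=[0.7936; 0.0978]  nu=[-6.6206]  x^+=[-2.8585, -2.5688]  P^+=[0.1520 0.2154; 0.2154 1.0618]
step 3: x^-=[-3.1266, -2.3861]  P^-=[0.5699 0.3603; 0.3603 1.2841]  S=[0.6193]  K=[0.8096; 0.1878]  nu=[5.2732]  x^+=[1.1428, -1.3959]  P^+=[0.1639 0.2661; 0.2661 1.2623]
step 4: x^-=[0.8623, -1.3236]  P^-=[0.6011 0.4355; 0.4355 1.4604]  S=[0.6284]  K=[0.8250; 0.2515]  nu=[-1.6038]  x^+=[-0.4608, -1.7269]  P^+=[0.1735 0.3051; 0.3051 1.4206]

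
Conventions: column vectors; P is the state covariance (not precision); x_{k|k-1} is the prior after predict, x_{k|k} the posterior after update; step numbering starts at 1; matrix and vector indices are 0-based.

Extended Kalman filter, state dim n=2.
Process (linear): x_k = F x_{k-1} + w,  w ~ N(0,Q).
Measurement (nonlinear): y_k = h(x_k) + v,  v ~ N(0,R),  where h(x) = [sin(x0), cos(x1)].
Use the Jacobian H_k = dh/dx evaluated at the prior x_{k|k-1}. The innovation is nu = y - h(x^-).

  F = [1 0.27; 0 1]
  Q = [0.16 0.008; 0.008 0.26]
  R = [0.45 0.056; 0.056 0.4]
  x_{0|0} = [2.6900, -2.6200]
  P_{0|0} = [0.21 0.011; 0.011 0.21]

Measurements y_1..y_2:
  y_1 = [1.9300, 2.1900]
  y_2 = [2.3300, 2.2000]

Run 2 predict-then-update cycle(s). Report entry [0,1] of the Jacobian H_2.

H_jac[0,1] = 0.0000

step 1: x^-=[1.9826, -2.6200]  P^-=[0.3912 0.0757; 0.0757 0.4700]  H_jac=[-0.4003 0.0000; 0.0000 0.4983]  S=[0.5127 0.0409; 0.0409 0.5167]  K=[-0.3133 0.0978; -0.0959 0.4608]  nu=[1.0136, 3.0570]  x^+=[1.9641, -1.3084]  P^+=[0.3385 0.0433; 0.0433 0.3592]
step 2: x^-=[1.6108, -1.3084]  P^-=[0.5481 0.1483; 0.1483 0.6192]  H_jac=[-0.0400 0.0000; 0.0000 0.9658]  S=[0.4509 0.0503; 0.0503 0.9775]  K=[-0.0653 0.1499; -0.0818 0.6159]  nu=[1.3308, 1.9406]  x^+=[1.8147, -0.2220]  P^+=[0.5252 0.0583; 0.0583 0.2504]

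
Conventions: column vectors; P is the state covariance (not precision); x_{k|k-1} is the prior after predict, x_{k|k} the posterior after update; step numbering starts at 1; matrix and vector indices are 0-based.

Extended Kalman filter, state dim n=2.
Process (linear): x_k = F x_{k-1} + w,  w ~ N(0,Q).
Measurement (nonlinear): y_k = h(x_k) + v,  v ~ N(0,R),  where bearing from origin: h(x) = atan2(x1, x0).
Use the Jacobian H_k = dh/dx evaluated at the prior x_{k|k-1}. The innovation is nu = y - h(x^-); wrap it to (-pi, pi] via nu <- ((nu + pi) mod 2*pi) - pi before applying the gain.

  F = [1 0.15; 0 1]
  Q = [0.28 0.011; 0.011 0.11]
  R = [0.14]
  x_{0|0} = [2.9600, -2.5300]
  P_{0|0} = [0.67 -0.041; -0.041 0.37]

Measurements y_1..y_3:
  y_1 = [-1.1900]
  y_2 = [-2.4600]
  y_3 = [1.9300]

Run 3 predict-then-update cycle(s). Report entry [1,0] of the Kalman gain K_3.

K[1,0] = -0.1353

step 1: x^-=[2.5805, -2.5300]  P^-=[0.9460 0.0255; 0.0255 0.4800]  H_jac=[0.1937 0.1976]  S=[0.1962]  K=[0.9598; 0.5086]  nu=[-0.4145]  x^+=[2.1827, -2.7408]  P^+=[0.7653 -0.0703; -0.0703 0.4293]
step 2: x^-=[1.7716, -2.7408]  P^-=[1.0339 0.0051; 0.0051 0.5393]  H_jac=[0.2573 0.1663]  S=[0.2238]  K=[1.1925; 0.4066]  nu=[-1.4630]  x^+=[0.0269, -3.3357]  P^+=[0.7156 -0.1034; -0.1034 0.5022]
step 3: x^-=[-0.4734, -3.3357]  P^-=[0.9759 -0.0171; -0.0171 0.6122]  H_jac=[0.2939 -0.0417]  S=[0.2258]  K=[1.2734; -0.1353]  nu=[-2.6414]  x^+=[-3.8371, -2.9782]  P^+=[0.6098 0.0218; 0.0218 0.6081]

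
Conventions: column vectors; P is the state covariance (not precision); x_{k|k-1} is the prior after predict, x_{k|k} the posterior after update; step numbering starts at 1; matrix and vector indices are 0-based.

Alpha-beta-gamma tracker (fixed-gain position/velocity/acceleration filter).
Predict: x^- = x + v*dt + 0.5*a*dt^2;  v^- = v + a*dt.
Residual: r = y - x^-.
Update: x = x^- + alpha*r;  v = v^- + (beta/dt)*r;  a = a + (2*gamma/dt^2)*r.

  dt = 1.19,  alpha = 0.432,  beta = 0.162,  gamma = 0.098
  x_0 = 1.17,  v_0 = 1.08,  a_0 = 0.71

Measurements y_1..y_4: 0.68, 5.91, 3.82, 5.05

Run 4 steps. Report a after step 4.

a_post = -0.5451

step 1: x_pred=2.9579  r=-2.2779  x^+=1.9739  v^+=1.6148  a^+=0.3947
step 2: x_pred=4.1749  r=1.7351  x^+=4.9245  v^+=2.3207  a^+=0.6349
step 3: x_pred=8.1357  r=-4.3157  x^+=6.2713  v^+=2.4887  a^+=0.0375
step 4: x_pred=9.2594  r=-4.2094  x^+=7.4409  v^+=1.9603  a^+=-0.5451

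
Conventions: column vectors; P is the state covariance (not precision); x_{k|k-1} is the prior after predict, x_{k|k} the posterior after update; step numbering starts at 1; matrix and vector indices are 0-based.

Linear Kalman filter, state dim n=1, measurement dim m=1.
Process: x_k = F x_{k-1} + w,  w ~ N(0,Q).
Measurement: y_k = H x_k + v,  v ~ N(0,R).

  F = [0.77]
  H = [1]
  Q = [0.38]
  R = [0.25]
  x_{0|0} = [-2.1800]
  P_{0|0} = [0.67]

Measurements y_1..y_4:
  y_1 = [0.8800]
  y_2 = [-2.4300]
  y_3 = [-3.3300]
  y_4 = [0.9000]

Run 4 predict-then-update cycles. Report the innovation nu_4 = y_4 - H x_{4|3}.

step 1: x^-=[-1.6786]  P^-=[0.7772]  S=[1.0272]  K=[0.7566]  nu=[2.5586]  x^+=[0.2573]  P^+=[0.1892]
step 2: x^-=[0.1981]  P^-=[0.4922]  S=[0.7422]  K=[0.6631]  nu=[-2.6281]  x^+=[-1.5447]  P^+=[0.1658]
step 3: x^-=[-1.1894]  P^-=[0.4783]  S=[0.7283]  K=[0.6567]  nu=[-2.1406]  x^+=[-2.5952]  P^+=[0.1642]
step 4: x^-=[-1.9983]  P^-=[0.4773]  S=[0.7273]  K=[0.6563]  nu=[2.8983]  x^+=[-0.0962]  P^+=[0.1641]

innov = [2.8983]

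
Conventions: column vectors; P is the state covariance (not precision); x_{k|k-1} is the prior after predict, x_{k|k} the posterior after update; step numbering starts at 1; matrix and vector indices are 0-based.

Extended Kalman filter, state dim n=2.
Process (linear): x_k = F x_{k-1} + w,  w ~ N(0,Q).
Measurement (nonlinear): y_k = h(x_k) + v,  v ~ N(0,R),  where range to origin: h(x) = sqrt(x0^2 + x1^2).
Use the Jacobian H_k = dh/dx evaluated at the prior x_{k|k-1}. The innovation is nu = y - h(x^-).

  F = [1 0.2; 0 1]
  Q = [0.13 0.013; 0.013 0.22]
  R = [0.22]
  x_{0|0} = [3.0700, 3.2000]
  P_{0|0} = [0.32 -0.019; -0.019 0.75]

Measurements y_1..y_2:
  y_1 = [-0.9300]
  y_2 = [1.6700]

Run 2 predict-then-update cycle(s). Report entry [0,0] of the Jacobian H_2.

step 1: x^-=[3.7100, 3.2000]  P^-=[0.4724 0.1440; 0.1440 0.9700]  H_jac=[0.7572 0.6531]  S=[1.0471]  K=[0.4314; 0.7092]  nu=[-5.8294]  x^+=[1.1949, -0.9341]  P^+=[0.2775 -0.1764; -0.1764 0.4434]
step 2: x^-=[1.0081, -0.9341]  P^-=[0.3547 -0.0747; -0.0747 0.6634]  H_jac=[0.7335 -0.6797]  S=[0.7918]  K=[0.3927; -0.6387]  nu=[0.2957]  x^+=[1.1242, -1.1229]  P^+=[0.2326 0.1239; 0.1239 0.3404]

H_jac[0,0] = 0.7335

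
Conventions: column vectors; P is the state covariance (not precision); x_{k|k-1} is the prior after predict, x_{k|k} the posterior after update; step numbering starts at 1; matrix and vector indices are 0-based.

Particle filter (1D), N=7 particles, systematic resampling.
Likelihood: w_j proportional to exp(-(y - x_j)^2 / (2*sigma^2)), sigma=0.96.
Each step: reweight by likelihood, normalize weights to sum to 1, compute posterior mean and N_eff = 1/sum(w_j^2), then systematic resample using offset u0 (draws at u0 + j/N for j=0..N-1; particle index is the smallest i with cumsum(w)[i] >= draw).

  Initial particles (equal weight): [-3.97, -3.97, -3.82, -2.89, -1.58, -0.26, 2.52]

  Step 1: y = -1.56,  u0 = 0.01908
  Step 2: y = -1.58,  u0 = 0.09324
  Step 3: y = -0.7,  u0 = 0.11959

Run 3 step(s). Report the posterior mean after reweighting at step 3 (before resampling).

step 1: w=[0.0222, 0.0222, 0.0324, 0.1984, 0.5178, 0.2070, 0.0001]  mean=-1.7449  Neff=2.8381  idx=[0, 3, 4, 4, 4, 4, 5]
step 2: w=[0.0093, 0.0816, 0.2071, 0.2071, 0.2071, 0.2071, 0.0805]  mean=-1.6030  Neff=5.4099  idx=[2, 2, 3, 4, 4, 5, 6]
step 3: w=[0.1357, 0.1357, 0.1357, 0.1357, 0.1357, 0.1357, 0.1859]  mean=-1.3346  Neff=6.8955  idx=[0, 1, 2, 4, 5, 6, 6]

post_mean = -1.3346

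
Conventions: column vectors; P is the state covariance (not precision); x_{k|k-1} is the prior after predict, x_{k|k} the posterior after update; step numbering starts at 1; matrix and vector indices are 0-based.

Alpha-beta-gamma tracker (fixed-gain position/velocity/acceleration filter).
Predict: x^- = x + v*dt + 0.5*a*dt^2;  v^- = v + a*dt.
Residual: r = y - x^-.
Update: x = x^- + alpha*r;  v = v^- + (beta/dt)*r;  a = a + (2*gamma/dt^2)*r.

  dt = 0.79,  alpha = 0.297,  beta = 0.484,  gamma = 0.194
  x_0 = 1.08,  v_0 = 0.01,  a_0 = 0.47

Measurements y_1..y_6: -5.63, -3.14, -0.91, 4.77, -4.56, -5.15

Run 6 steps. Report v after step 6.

step 1: x_pred=1.2346  r=-6.8646  x^+=-0.8042  v^+=-3.8243  a^+=-3.7977
step 2: x_pred=-5.0105  r=1.8705  x^+=-4.4550  v^+=-5.6785  a^+=-2.6348
step 3: x_pred=-9.7632  r=8.8532  x^+=-7.1338  v^+=-2.3360  a^+=2.8692
step 4: x_pred=-8.0839  r=12.8539  x^+=-4.2663  v^+=7.8057  a^+=10.8604
step 5: x_pred=5.2892  r=-9.8492  x^+=2.3640  v^+=10.3512  a^+=4.7372
step 6: x_pred=12.0197  r=-17.1697  x^+=6.9203  v^+=3.5745  a^+=-5.9371

v_post = 3.5745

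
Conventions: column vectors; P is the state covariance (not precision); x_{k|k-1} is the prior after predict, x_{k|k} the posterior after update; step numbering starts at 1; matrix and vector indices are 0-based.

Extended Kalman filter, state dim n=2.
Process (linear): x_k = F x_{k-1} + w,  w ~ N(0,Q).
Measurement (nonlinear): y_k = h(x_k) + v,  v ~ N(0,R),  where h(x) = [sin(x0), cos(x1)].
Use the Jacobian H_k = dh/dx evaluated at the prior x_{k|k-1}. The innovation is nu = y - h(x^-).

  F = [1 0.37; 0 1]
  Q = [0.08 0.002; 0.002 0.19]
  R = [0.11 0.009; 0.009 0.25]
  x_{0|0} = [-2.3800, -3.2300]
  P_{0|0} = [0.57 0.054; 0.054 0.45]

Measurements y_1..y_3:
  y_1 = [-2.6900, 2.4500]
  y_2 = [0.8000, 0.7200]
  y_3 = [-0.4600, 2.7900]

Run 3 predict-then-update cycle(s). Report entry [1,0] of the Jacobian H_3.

H_jac[1,0] = 0.0000

step 1: x^-=[-3.5751, -3.2300]  P^-=[0.7516 0.2225; 0.2225 0.6400]  H_jac=[-0.9075 0.0000; 0.0000 -0.0883]  S=[0.7290 0.0268; 0.0268 0.2550]  K=[-0.9364 0.0215; -0.2699 -0.1932]  nu=[-3.1101, 3.4461]  x^+=[-0.5887, -3.0565]  P^+=[0.1133 0.0346; 0.0346 0.5746]
step 2: x^-=[-1.7196, -3.0565]  P^-=[0.2976 0.2492; 0.2492 0.7646]  H_jac=[-0.1482 0.0000; 0.0000 0.0850]  S=[0.1165 0.0059; 0.0059 0.2555]  K=[-0.3831 0.0917; -0.3302 0.2620]  nu=[1.7890, 1.7164]  x^+=[-2.2476, -3.1975]  P^+=[0.2787 0.2291; 0.2291 0.7354]
step 3: x^-=[-3.4306, -3.1975]  P^-=[0.6289 0.5032; 0.5032 0.9254]  H_jac=[-0.9585 0.0000; 0.0000 -0.0558]  S=[0.6878 0.0359; 0.0359 0.2529]  K=[-0.8771 0.0135; -0.6957 -0.1055]  nu=[-0.7450, 3.7884]  x^+=[-2.7259, -3.0788]  P^+=[0.1005 0.0808; 0.0808 0.5844]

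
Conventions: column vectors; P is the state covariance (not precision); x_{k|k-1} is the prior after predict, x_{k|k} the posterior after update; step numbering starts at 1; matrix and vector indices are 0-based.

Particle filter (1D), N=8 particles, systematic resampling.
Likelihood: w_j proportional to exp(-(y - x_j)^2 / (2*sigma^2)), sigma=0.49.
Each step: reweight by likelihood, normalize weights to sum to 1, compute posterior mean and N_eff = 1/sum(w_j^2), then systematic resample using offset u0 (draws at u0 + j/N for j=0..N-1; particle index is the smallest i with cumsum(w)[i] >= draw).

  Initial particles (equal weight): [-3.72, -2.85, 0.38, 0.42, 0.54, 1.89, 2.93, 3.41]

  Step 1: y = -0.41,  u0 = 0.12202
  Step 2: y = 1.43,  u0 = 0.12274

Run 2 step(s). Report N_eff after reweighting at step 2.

N_eff = 7.4218

step 1: w=[0.0000, 0.0000, 0.4109, 0.3590, 0.2301, 0.0000, 0.0000, 0.0000]  mean=0.4312  Neff=2.8519  idx=[2, 2, 2, 3, 3, 3, 4, 4]
step 2: w=[0.0963, 0.0963, 0.0963, 0.1144, 0.1144, 0.1144, 0.1839, 0.1839]  mean=0.4526  Neff=7.4218  idx=[1, 2, 3, 4, 5, 6, 7, 7]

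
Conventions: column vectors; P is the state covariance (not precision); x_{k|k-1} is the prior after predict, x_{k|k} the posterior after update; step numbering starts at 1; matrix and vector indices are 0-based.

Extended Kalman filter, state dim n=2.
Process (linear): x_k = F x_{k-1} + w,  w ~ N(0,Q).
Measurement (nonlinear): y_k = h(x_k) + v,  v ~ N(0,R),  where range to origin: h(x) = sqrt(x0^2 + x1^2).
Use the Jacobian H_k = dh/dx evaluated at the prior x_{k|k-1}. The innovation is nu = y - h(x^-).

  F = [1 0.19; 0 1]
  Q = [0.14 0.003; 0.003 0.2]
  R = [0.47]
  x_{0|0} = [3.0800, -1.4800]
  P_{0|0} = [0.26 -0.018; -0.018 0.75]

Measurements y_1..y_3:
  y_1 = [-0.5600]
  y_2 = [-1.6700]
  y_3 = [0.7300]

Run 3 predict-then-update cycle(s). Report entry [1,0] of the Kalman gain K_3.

K[1,0] = -0.6652

step 1: x^-=[2.7988, -1.4800]  P^-=[0.4202 0.1275; 0.1275 0.9500]  H_jac=[0.8840 -0.4675]  S=[0.9006]  K=[0.3463; -0.3679]  nu=[-3.7260]  x^+=[1.5085, -0.1090]  P^+=[0.3122 0.2423; 0.2423 0.8281]
step 2: x^-=[1.4877, -0.1090]  P^-=[0.5742 0.4026; 0.4026 1.0281]  H_jac=[0.9973 -0.0731]  S=[0.9879]  K=[0.5499; 0.3304]  nu=[-3.1617]  x^+=[-0.2508, -1.1536]  P^+=[0.2755 0.2231; 0.2231 0.9202]
step 3: x^-=[-0.4700, -1.1536]  P^-=[0.5335 0.4010; 0.4010 1.1202]  H_jac=[-0.3773 -0.9261]  S=[1.7869]  K=[-0.3205; -0.6652]  nu=[-0.5156]  x^+=[-0.3047, -0.8106]  P^+=[0.3500 0.0200; 0.0200 0.3294]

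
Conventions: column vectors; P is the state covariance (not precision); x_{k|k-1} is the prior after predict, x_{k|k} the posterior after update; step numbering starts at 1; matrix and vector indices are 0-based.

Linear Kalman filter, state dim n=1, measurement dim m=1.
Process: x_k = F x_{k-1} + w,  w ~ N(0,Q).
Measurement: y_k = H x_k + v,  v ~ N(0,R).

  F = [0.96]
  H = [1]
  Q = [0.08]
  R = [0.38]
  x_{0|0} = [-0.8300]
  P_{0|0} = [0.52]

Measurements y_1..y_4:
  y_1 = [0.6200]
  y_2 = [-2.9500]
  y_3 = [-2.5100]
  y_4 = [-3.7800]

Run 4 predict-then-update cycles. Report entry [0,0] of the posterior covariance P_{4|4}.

step 1: x^-=[-0.7968]  P^-=[0.5592]  S=[0.9392]  K=[0.5954]  nu=[1.4168]  x^+=[0.0468]  P^+=[0.2263]
step 2: x^-=[0.0449]  P^-=[0.2885]  S=[0.6685]  K=[0.4316]  nu=[-2.9949]  x^+=[-1.2476]  P^+=[0.1640]
step 3: x^-=[-1.1977]  P^-=[0.2311]  S=[0.6111]  K=[0.3782]  nu=[-1.3123]  x^+=[-1.6940]  P^+=[0.1437]
step 4: x^-=[-1.6263]  P^-=[0.2125]  S=[0.5925]  K=[0.3586]  nu=[-2.1537]  x^+=[-2.3986]  P^+=[0.1363]

P_post[0,0] = 0.1363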